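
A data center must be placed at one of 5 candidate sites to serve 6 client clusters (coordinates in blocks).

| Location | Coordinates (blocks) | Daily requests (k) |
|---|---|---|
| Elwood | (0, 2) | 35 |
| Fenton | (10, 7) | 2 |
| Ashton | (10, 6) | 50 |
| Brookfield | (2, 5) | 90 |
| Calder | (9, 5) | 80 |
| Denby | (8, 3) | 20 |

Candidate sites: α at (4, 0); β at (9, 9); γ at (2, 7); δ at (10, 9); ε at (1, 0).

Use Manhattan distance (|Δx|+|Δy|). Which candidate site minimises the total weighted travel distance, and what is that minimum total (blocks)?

γ, total 1811 blocks

Total weighted distance at each candidate:
  α (4, 0): total = 2406
  β (9, 9): total = 2216
  γ (2, 7): total = 1811
  δ (10, 9): total = 2389
  ε (1, 0): total = 2667
Minimum is at γ with total 1811 blocks.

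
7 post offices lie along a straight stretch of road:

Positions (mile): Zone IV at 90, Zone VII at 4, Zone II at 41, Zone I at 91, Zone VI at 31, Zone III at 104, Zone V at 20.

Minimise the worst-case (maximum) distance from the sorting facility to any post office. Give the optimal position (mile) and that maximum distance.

location 54, max distance 50

The 1-center on a line is the midpoint of the two extreme points: leftmost at 4, rightmost at 104.
Optimal location = (4 + 104)/2 = 54; maximum distance = (104 − 4)/2 = 50.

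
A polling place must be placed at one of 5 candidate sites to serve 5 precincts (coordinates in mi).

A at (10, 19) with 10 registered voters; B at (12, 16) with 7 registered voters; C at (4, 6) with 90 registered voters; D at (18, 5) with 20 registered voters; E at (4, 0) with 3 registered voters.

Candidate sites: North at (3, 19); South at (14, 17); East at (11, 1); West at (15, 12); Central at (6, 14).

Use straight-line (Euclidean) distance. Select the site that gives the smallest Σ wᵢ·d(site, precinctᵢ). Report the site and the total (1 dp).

Total weighted distance at each candidate:
  North (3, 19): total = 1777.3
  South (14, 17): total = 1710.5
  East (11, 1): total = 1242.2
  West (15, 12): total = 1449.9
  Central (6, 14): total = 1192.9
Minimum is at Central with total 1192.9 mi.

Central, total 1192.9 mi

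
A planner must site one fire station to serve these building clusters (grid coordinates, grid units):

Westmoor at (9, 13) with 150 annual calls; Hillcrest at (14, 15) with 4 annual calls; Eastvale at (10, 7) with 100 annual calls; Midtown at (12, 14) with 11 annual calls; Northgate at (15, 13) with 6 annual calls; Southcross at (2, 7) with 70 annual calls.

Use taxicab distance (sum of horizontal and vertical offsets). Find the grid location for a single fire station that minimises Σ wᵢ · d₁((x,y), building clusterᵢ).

(9, 13)

Manhattan distance separates: Σwᵢ(|x−xᵢ|+|y−yᵢ|) = Σwᵢ|x−xᵢ| + Σwᵢ|y−yᵢ|, so x and y are optimised independently as 1-D weighted medians.
Total weight W = 341; half = 170.5.
x-coordinate, sorted with cumulative weight:
  x=2 (Southcross, w=70) cum 70
  x=9 (Westmoor, w=150) cum 220  ← median
  x=10 (Eastvale, w=100) cum 320
  x=12 (Midtown, w=11) cum 331
  x=14 (Hillcrest, w=4) cum 335
  x=15 (Northgate, w=6) cum 341
⇒ x* = 9
y-coordinate, sorted with cumulative weight:
  y=7 (Eastvale, w=100) cum 100
  y=7 (Southcross, w=70) cum 170
  y=13 (Westmoor, w=150) cum 320  ← median
  y=13 (Northgate, w=6) cum 326
  y=14 (Midtown, w=11) cum 337
  y=15 (Hillcrest, w=4) cum 341
⇒ y* = 13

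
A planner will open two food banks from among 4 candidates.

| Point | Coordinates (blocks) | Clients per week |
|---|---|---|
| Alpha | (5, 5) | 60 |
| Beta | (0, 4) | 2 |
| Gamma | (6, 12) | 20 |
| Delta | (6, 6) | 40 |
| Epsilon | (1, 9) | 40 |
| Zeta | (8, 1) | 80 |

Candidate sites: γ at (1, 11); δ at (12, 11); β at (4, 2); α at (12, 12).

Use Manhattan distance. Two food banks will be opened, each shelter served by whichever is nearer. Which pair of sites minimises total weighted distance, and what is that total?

Evaluate every pair (each demand assigned to the nearer of the two):
  {γ, β}: total = 1092
  {β, α}: total = 1412
  {δ, β}: total = 1432
  {γ, δ}: total = 2336
  {γ, α}: total = 2416
  {δ, α}: total = 3018
Best pair: {γ, β} with total 1092.

{γ, β}, total 1092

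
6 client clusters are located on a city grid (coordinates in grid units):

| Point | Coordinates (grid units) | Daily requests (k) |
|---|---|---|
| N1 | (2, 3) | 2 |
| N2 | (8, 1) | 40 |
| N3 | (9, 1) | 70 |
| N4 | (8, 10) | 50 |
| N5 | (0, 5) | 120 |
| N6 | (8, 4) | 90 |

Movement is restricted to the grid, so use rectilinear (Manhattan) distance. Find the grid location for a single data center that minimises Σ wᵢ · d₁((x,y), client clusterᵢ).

(8, 4)

Manhattan distance separates: Σwᵢ(|x−xᵢ|+|y−yᵢ|) = Σwᵢ|x−xᵢ| + Σwᵢ|y−yᵢ|, so x and y are optimised independently as 1-D weighted medians.
Total weight W = 372; half = 186.
x-coordinate, sorted with cumulative weight:
  x=0 (N5, w=120) cum 120
  x=2 (N1, w=2) cum 122
  x=8 (N2, w=40) cum 162
  x=8 (N4, w=50) cum 212  ← median
  x=8 (N6, w=90) cum 302
  x=9 (N3, w=70) cum 372
⇒ x* = 8
y-coordinate, sorted with cumulative weight:
  y=1 (N2, w=40) cum 40
  y=1 (N3, w=70) cum 110
  y=3 (N1, w=2) cum 112
  y=4 (N6, w=90) cum 202  ← median
  y=5 (N5, w=120) cum 322
  y=10 (N4, w=50) cum 372
⇒ y* = 4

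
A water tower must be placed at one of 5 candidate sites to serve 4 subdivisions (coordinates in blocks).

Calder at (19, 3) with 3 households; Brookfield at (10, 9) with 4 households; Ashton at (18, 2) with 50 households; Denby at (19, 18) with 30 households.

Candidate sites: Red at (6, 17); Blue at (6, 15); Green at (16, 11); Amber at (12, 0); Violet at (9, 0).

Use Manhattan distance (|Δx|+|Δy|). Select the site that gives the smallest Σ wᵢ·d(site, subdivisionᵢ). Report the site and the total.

Green, total 915 blocks

Total weighted distance at each candidate:
  Red (6, 17): total = 1899
  Blue (6, 15): total = 1845
  Green (16, 11): total = 915
  Amber (12, 0): total = 1224
  Violet (9, 0): total = 1469
Minimum is at Green with total 915 blocks.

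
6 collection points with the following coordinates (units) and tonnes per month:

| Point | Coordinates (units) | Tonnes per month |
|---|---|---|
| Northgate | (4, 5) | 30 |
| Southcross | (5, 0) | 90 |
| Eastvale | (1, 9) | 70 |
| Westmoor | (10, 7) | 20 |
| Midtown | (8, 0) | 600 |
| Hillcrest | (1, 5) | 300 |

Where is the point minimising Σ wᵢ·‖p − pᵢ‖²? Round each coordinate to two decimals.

The minimiser of Σwᵢ‖p−pᵢ‖² is the weighted centroid p* = (Σwᵢpᵢ)/(Σwᵢ).
Σwᵢ = 1110.
Σwᵢxᵢ = 30·4 + 90·5 + 70·1 + 20·10 + 600·8 + 300·1 = 5940.
Σwᵢyᵢ = 30·5 + 90·0 + 70·9 + 20·7 + 600·0 + 300·5 = 2420.
x* = 5940/1110 = 5.35, y* = 2420/1110 = 2.18.

(5.35, 2.18)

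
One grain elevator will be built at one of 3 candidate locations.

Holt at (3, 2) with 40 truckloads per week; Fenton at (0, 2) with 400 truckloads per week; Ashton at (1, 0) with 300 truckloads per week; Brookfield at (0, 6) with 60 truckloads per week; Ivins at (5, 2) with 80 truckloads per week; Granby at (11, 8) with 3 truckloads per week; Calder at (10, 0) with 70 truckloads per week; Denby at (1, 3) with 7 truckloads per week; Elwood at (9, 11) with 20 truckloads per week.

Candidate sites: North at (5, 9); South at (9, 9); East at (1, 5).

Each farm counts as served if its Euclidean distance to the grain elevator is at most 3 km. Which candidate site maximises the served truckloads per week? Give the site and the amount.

East, covering 67

Coverage radius r = 3 km; a point is covered iff (Δx)²+(Δy)² ≤ 3² = 9.
  North (5, 9): covers {none} → 0
  South (9, 9): covers {Granby, Elwood} → 23
  East (1, 5): covers {Brookfield, Denby} → 67
Maximum coverage at East: 67 truckloads per week.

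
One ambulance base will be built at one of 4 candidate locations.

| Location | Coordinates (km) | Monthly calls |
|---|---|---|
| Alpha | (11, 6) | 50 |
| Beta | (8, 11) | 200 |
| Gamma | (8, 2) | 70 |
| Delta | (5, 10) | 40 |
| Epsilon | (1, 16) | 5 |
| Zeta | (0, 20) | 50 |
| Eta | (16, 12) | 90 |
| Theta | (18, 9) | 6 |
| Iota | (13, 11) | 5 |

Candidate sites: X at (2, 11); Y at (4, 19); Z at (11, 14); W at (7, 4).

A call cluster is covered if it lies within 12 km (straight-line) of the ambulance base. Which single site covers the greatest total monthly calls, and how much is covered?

Coverage radius r = 12 km; a point is covered iff (Δx)²+(Δy)² ≤ 12² = 144.
  X (2, 11): covers {Alpha, Beta, Gamma, Delta, Epsilon, Zeta, Iota} → 420
  Y (4, 19): covers {Beta, Delta, Epsilon, Zeta} → 295
  Z (11, 14): covers {Alpha, Beta, Delta, Epsilon, Eta, Theta, Iota} → 396
  W (7, 4): covers {Alpha, Beta, Gamma, Delta, Iota} → 365
Maximum coverage at X: 420 monthly calls.

X, covering 420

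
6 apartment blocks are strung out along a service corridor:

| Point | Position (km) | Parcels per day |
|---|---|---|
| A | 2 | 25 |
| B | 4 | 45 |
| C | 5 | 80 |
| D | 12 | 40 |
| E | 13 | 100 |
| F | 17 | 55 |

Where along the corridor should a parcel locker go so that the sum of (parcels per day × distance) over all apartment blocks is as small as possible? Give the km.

For a sum of weighted absolute distances on a line, the optimum is the weighted median (not the mean). Total weight W = 345; half-weight = 172.5.
Sort by position and accumulate weight:
  km 2 (A, w=25) → cum 25
  km 4 (B, w=45) → cum 70
  km 5 (C, w=80) → cum 150
  km 12 (D, w=40) → cum 190  ≥ 172.5 → median here
  km 13 (E, w=100) → cum 290
  km 17 (F, w=55) → cum 345
Optimal location: km 12.

x = 12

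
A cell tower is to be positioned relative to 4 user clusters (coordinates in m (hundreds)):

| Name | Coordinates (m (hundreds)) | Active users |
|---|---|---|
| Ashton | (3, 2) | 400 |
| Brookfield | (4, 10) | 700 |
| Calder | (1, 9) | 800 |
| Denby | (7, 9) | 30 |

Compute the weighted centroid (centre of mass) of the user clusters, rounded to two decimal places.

The minimiser of Σwᵢ‖p−pᵢ‖² is the weighted centroid p* = (Σwᵢpᵢ)/(Σwᵢ).
Σwᵢ = 1930.
Σwᵢxᵢ = 400·3 + 700·4 + 800·1 + 30·7 = 5010.
Σwᵢyᵢ = 400·2 + 700·10 + 800·9 + 30·9 = 15270.
x* = 5010/1930 = 2.60, y* = 15270/1930 = 7.91.

(2.60, 7.91)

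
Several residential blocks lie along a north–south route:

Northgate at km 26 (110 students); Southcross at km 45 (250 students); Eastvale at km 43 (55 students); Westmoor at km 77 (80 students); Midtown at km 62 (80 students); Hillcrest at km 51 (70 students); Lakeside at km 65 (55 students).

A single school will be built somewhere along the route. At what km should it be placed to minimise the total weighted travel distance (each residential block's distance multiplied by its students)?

x = 45

For a sum of weighted absolute distances on a line, the optimum is the weighted median (not the mean). Total weight W = 700; half-weight = 350.
Sort by position and accumulate weight:
  km 26 (Northgate, w=110) → cum 110
  km 43 (Eastvale, w=55) → cum 165
  km 45 (Southcross, w=250) → cum 415  ≥ 350 → median here
  km 51 (Hillcrest, w=70) → cum 485
  km 62 (Midtown, w=80) → cum 565
  km 65 (Lakeside, w=55) → cum 620
  km 77 (Westmoor, w=80) → cum 700
Optimal location: km 45.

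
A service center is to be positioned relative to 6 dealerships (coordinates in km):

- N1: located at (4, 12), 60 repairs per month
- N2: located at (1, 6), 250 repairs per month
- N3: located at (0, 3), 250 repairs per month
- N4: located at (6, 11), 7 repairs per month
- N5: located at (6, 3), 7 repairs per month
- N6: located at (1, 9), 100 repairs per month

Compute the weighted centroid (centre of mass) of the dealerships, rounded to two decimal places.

The minimiser of Σwᵢ‖p−pᵢ‖² is the weighted centroid p* = (Σwᵢpᵢ)/(Σwᵢ).
Σwᵢ = 674.
Σwᵢxᵢ = 60·4 + 250·1 + 250·0 + 7·6 + 7·6 + 100·1 = 674.
Σwᵢyᵢ = 60·12 + 250·6 + 250·3 + 7·11 + 7·3 + 100·9 = 3968.
x* = 674/674 = 1.00, y* = 3968/674 = 5.89.

(1.00, 5.89)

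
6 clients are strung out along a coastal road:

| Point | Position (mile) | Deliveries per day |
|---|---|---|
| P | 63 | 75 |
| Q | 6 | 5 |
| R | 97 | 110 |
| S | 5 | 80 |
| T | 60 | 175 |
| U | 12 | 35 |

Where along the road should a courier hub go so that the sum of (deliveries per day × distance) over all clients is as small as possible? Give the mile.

x = 60

For a sum of weighted absolute distances on a line, the optimum is the weighted median (not the mean). Total weight W = 480; half-weight = 240.
Sort by position and accumulate weight:
  mile 5 (S, w=80) → cum 80
  mile 6 (Q, w=5) → cum 85
  mile 12 (U, w=35) → cum 120
  mile 60 (T, w=175) → cum 295  ≥ 240 → median here
  mile 63 (P, w=75) → cum 370
  mile 97 (R, w=110) → cum 480
Optimal location: mile 60.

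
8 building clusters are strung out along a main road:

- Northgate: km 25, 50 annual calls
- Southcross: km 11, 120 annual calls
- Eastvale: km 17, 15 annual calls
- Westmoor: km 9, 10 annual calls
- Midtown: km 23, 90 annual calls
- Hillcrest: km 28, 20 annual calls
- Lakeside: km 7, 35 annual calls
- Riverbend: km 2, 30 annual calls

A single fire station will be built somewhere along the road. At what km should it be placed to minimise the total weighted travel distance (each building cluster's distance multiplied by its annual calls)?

For a sum of weighted absolute distances on a line, the optimum is the weighted median (not the mean). Total weight W = 370; half-weight = 185.
Sort by position and accumulate weight:
  km 2 (Riverbend, w=30) → cum 30
  km 7 (Lakeside, w=35) → cum 65
  km 9 (Westmoor, w=10) → cum 75
  km 11 (Southcross, w=120) → cum 195  ≥ 185 → median here
  km 17 (Eastvale, w=15) → cum 210
  km 23 (Midtown, w=90) → cum 300
  km 25 (Northgate, w=50) → cum 350
  km 28 (Hillcrest, w=20) → cum 370
Optimal location: km 11.

x = 11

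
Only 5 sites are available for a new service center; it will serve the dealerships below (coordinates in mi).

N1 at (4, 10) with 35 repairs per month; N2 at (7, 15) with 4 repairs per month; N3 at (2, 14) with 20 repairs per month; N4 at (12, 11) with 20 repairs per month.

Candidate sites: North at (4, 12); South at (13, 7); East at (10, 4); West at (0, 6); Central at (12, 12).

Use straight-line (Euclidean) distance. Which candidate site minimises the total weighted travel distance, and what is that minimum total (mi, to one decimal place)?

Total weighted distance at each candidate:
  North (4, 12): total = 304.8
  South (13, 7): total = 715.3
  East (10, 4): total = 744.3
  West (0, 6): total = 668.5
  Central (12, 12): total = 535.9
Minimum is at North with total 304.8 mi.

North, total 304.8 mi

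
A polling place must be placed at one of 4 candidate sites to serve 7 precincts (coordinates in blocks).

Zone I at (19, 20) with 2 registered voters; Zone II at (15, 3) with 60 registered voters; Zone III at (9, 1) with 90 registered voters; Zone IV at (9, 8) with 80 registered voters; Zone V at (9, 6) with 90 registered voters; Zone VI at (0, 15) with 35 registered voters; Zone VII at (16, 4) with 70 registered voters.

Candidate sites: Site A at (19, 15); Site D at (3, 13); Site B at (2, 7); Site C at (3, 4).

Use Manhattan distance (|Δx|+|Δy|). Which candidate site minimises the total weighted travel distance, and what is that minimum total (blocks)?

Site C, total 4574 blocks

Total weighted distance at each candidate:
  Site A (19, 15): total = 7845
  Site D (3, 13): total = 6751
  Site B (2, 7): total = 5150
  Site C (3, 4): total = 4574
Minimum is at Site C with total 4574 blocks.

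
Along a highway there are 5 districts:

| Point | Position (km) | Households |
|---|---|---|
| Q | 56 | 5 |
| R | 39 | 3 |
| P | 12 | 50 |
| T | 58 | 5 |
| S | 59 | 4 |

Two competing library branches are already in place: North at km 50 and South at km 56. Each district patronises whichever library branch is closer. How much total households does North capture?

53

The indifferent point is the midpoint (50+56)/2 = 53; districts left of it (closer to North at 50) go to North, those right go to South.
  P at 12 (w=50) → North
  R at 39 (w=3) → North
  Q at 56 (w=5) → South
  T at 58 (w=5) → South
  S at 59 (w=4) → South
North captures 53; South captures 14.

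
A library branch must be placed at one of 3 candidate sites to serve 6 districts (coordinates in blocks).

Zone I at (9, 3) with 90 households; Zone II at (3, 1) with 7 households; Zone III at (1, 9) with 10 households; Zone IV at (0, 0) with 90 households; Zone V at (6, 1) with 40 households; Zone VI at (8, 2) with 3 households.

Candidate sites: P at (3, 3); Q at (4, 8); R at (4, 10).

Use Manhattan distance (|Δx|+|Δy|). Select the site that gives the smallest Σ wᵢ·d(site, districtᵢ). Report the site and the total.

P, total 1392 blocks

Total weighted distance at each candidate:
  P (3, 3): total = 1392
  Q (4, 8): total = 2466
  R (4, 10): total = 2926
Minimum is at P with total 1392 blocks.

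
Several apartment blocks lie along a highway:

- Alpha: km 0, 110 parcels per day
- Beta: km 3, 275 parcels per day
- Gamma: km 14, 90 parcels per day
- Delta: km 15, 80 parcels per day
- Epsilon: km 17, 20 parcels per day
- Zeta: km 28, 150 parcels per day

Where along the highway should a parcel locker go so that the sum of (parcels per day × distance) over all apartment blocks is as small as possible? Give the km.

x = 3

For a sum of weighted absolute distances on a line, the optimum is the weighted median (not the mean). Total weight W = 725; half-weight = 362.5.
Sort by position and accumulate weight:
  km 0 (Alpha, w=110) → cum 110
  km 3 (Beta, w=275) → cum 385  ≥ 362.5 → median here
  km 14 (Gamma, w=90) → cum 475
  km 15 (Delta, w=80) → cum 555
  km 17 (Epsilon, w=20) → cum 575
  km 28 (Zeta, w=150) → cum 725
Optimal location: km 3.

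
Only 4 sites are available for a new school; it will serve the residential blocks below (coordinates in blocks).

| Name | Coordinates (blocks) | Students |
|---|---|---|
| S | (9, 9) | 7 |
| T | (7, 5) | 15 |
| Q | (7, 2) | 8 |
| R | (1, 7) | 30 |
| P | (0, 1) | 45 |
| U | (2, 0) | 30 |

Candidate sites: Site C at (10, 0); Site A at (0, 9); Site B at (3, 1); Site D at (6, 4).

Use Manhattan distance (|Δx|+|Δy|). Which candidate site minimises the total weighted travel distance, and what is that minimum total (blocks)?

Total weighted distance at each candidate:
  Site C (10, 0): total = 1445
  Site A (0, 9): total = 1120
  Site B (3, 1): total = 693
  Site D (6, 4): total = 995
Minimum is at Site B with total 693 blocks.

Site B, total 693 blocks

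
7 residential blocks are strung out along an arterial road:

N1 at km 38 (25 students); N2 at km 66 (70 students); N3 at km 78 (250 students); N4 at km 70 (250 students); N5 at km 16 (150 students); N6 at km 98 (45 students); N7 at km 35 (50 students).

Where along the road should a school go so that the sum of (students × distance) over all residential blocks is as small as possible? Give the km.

x = 70

For a sum of weighted absolute distances on a line, the optimum is the weighted median (not the mean). Total weight W = 840; half-weight = 420.
Sort by position and accumulate weight:
  km 16 (N5, w=150) → cum 150
  km 35 (N7, w=50) → cum 200
  km 38 (N1, w=25) → cum 225
  km 66 (N2, w=70) → cum 295
  km 70 (N4, w=250) → cum 545  ≥ 420 → median here
  km 78 (N3, w=250) → cum 795
  km 98 (N6, w=45) → cum 840
Optimal location: km 70.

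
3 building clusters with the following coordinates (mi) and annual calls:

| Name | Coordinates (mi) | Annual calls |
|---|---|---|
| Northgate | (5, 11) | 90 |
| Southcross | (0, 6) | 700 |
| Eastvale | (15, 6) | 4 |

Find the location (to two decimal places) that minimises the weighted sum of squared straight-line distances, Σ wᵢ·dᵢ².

The minimiser of Σwᵢ‖p−pᵢ‖² is the weighted centroid p* = (Σwᵢpᵢ)/(Σwᵢ).
Σwᵢ = 794.
Σwᵢxᵢ = 90·5 + 700·0 + 4·15 = 510.
Σwᵢyᵢ = 90·11 + 700·6 + 4·6 = 5214.
x* = 510/794 = 0.64, y* = 5214/794 = 6.57.

(0.64, 6.57)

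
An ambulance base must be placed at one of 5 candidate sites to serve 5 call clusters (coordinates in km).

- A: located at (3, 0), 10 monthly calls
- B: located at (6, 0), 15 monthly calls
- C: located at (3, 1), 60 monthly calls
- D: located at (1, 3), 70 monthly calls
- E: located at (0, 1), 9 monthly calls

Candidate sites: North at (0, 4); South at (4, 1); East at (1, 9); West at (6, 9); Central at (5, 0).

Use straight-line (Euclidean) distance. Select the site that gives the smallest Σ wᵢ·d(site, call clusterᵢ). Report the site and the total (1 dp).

Total weighted distance at each candidate:
  North (0, 4): total = 538.7
  South (4, 1): total = 396.1
  East (1, 9): total = 1234.0
  West (6, 9): total = 1379.2
  Central (5, 0): total = 565.1
Minimum is at South with total 396.1 km.

South, total 396.1 km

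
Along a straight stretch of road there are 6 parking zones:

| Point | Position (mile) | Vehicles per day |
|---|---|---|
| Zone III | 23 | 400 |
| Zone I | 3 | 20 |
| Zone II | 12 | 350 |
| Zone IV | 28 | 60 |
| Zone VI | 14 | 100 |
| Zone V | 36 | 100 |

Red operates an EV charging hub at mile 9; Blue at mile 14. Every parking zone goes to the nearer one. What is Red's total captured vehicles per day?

The indifferent point is the midpoint (9+14)/2 = 11.5; parking zones left of it (closer to Red at 9) go to Red, those right go to Blue.
  Zone I at 3 (w=20) → Red
  Zone II at 12 (w=350) → Blue
  Zone VI at 14 (w=100) → Blue
  Zone III at 23 (w=400) → Blue
  Zone IV at 28 (w=60) → Blue
  Zone V at 36 (w=100) → Blue
Red captures 20; Blue captures 1010.

20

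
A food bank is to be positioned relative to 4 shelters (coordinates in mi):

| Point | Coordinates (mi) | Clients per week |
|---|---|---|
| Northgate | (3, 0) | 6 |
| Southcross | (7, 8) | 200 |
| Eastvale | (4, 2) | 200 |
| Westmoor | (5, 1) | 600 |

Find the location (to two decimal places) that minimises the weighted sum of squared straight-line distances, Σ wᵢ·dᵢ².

The minimiser of Σwᵢ‖p−pᵢ‖² is the weighted centroid p* = (Σwᵢpᵢ)/(Σwᵢ).
Σwᵢ = 1006.
Σwᵢxᵢ = 6·3 + 200·7 + 200·4 + 600·5 = 5218.
Σwᵢyᵢ = 6·0 + 200·8 + 200·2 + 600·1 = 2600.
x* = 5218/1006 = 5.19, y* = 2600/1006 = 2.58.

(5.19, 2.58)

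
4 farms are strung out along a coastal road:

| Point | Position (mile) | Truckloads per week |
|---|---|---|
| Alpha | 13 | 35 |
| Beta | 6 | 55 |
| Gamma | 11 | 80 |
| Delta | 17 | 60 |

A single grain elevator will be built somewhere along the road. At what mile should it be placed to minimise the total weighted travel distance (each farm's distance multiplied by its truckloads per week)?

For a sum of weighted absolute distances on a line, the optimum is the weighted median (not the mean). Total weight W = 230; half-weight = 115.
Sort by position and accumulate weight:
  mile 6 (Beta, w=55) → cum 55
  mile 11 (Gamma, w=80) → cum 135  ≥ 115 → median here
  mile 13 (Alpha, w=35) → cum 170
  mile 17 (Delta, w=60) → cum 230
Optimal location: mile 11.

x = 11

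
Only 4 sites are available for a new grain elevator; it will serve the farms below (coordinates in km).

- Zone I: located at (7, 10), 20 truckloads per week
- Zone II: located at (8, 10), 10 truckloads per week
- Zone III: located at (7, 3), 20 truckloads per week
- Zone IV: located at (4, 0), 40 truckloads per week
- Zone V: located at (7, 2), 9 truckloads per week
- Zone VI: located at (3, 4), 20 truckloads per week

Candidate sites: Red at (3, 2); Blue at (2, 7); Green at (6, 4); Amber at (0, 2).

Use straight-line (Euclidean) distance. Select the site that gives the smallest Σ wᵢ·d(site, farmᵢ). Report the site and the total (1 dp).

Total weighted distance at each candidate:
  Red (3, 2): total = 521.1
  Blue (2, 7): total = 729.9
  Green (6, 4): total = 472.2
  Amber (0, 2): total = 781.2
Minimum is at Green with total 472.2 km.

Green, total 472.2 km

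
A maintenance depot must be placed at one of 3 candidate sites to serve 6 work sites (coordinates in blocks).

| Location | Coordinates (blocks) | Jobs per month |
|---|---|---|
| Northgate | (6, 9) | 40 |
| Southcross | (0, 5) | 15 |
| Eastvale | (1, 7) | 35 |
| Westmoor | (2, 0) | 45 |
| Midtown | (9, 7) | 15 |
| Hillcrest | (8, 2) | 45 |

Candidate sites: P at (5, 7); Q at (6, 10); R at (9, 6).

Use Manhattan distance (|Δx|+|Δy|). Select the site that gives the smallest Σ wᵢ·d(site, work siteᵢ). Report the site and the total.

P, total 1235 blocks

Total weighted distance at each candidate:
  P (5, 7): total = 1235
  Q (6, 10): total = 1655
  R (9, 6): total = 1530
Minimum is at P with total 1235 blocks.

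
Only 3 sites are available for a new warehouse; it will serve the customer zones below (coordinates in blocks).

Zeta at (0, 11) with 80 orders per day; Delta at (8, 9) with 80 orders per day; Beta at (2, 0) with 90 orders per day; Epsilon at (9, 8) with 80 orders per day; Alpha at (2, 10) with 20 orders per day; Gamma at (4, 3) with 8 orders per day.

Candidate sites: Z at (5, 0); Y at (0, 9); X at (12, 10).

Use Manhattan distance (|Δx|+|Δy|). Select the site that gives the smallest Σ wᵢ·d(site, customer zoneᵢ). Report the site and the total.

Y, total 2730 blocks

Total weighted distance at each candidate:
  Z (5, 0): total = 3762
  Y (0, 9): total = 2730
  X (12, 10): total = 3960
Minimum is at Y with total 2730 blocks.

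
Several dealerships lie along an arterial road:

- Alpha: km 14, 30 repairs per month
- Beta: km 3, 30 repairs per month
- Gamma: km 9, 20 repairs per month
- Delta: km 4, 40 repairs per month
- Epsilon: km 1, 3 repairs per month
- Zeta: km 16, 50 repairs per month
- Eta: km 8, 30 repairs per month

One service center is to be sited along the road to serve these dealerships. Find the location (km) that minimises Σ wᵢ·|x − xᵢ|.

For a sum of weighted absolute distances on a line, the optimum is the weighted median (not the mean). Total weight W = 203; half-weight = 101.5.
Sort by position and accumulate weight:
  km 1 (Epsilon, w=3) → cum 3
  km 3 (Beta, w=30) → cum 33
  km 4 (Delta, w=40) → cum 73
  km 8 (Eta, w=30) → cum 103  ≥ 101.5 → median here
  km 9 (Gamma, w=20) → cum 123
  km 14 (Alpha, w=30) → cum 153
  km 16 (Zeta, w=50) → cum 203
Optimal location: km 8.

x = 8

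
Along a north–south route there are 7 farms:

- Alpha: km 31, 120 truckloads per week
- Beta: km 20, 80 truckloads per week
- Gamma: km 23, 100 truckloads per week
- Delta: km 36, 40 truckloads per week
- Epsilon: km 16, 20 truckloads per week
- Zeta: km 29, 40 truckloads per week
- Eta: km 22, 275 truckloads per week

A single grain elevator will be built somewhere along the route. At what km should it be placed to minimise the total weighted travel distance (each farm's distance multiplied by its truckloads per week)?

x = 22

For a sum of weighted absolute distances on a line, the optimum is the weighted median (not the mean). Total weight W = 675; half-weight = 337.5.
Sort by position and accumulate weight:
  km 16 (Epsilon, w=20) → cum 20
  km 20 (Beta, w=80) → cum 100
  km 22 (Eta, w=275) → cum 375  ≥ 337.5 → median here
  km 23 (Gamma, w=100) → cum 475
  km 29 (Zeta, w=40) → cum 515
  km 31 (Alpha, w=120) → cum 635
  km 36 (Delta, w=40) → cum 675
Optimal location: km 22.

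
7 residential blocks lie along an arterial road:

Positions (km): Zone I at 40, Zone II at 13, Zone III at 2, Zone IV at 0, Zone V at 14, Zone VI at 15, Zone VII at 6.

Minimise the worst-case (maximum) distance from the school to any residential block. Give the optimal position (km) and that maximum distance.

The 1-center on a line is the midpoint of the two extreme points: leftmost at 0, rightmost at 40.
Optimal location = (0 + 40)/2 = 20; maximum distance = (40 − 0)/2 = 20.

location 20, max distance 20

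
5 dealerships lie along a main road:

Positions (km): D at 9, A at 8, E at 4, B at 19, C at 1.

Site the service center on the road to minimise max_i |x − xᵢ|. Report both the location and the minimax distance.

location 10, max distance 9

The 1-center on a line is the midpoint of the two extreme points: leftmost at 1, rightmost at 19.
Optimal location = (1 + 19)/2 = 10; maximum distance = (19 − 1)/2 = 9.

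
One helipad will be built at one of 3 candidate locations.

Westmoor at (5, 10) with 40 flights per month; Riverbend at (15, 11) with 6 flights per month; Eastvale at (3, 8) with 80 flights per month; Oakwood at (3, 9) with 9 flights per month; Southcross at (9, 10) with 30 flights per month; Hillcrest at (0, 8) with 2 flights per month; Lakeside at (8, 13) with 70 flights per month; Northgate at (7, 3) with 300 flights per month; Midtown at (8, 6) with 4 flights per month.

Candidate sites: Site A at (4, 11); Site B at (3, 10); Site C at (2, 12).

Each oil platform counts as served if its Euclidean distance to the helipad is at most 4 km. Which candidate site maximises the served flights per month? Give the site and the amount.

Coverage radius r = 4 km; a point is covered iff (Δx)²+(Δy)² ≤ 4² = 16.
  Site A (4, 11): covers {Westmoor, Eastvale, Oakwood} → 129
  Site B (3, 10): covers {Westmoor, Eastvale, Oakwood, Hillcrest} → 131
  Site C (2, 12): covers {Westmoor, Oakwood} → 49
Maximum coverage at Site B: 131 flights per month.

Site B, covering 131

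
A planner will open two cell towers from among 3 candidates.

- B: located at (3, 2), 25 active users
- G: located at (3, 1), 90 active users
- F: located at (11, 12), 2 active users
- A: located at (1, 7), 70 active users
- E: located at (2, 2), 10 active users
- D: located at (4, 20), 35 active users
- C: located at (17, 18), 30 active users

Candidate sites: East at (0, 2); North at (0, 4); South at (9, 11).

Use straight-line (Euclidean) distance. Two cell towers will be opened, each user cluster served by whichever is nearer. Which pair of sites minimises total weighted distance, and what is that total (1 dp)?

Evaluate every pair (each demand assigned to the nearer of the two):
  {North, South}: total = 1405.3
  {East, South}: total = 1420.3
  {East, North}: total = 1866.1
Best pair: {North, South} with total 1405.3.

{North, South}, total 1405.3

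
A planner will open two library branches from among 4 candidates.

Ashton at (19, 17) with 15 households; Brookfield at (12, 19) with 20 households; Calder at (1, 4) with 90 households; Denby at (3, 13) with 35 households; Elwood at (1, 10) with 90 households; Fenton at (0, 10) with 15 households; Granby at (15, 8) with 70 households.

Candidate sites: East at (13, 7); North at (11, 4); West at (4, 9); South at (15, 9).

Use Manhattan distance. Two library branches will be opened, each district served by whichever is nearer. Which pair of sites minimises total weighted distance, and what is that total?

Evaluate every pair (each demand assigned to the nearer of the two):
  {West, South}: total = 1840
  {East, West}: total = 2040
  {North, West}: total = 2525
  {North, South}: total = 3560
  {East, North}: total = 3760
  {East, South}: total = 4010
Best pair: {West, South} with total 1840.

{West, South}, total 1840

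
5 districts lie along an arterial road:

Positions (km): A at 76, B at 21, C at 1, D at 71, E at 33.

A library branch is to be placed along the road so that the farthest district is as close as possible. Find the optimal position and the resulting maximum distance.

location 38.5, max distance 37.5

The 1-center on a line is the midpoint of the two extreme points: leftmost at 1, rightmost at 76.
Optimal location = (1 + 76)/2 = 38.5; maximum distance = (76 − 1)/2 = 37.5.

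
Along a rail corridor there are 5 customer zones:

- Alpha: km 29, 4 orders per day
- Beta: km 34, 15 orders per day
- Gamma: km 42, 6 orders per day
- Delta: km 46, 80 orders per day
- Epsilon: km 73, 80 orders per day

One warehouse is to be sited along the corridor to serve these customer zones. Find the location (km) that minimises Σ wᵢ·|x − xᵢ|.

For a sum of weighted absolute distances on a line, the optimum is the weighted median (not the mean). Total weight W = 185; half-weight = 92.5.
Sort by position and accumulate weight:
  km 29 (Alpha, w=4) → cum 4
  km 34 (Beta, w=15) → cum 19
  km 42 (Gamma, w=6) → cum 25
  km 46 (Delta, w=80) → cum 105  ≥ 92.5 → median here
  km 73 (Epsilon, w=80) → cum 185
Optimal location: km 46.

x = 46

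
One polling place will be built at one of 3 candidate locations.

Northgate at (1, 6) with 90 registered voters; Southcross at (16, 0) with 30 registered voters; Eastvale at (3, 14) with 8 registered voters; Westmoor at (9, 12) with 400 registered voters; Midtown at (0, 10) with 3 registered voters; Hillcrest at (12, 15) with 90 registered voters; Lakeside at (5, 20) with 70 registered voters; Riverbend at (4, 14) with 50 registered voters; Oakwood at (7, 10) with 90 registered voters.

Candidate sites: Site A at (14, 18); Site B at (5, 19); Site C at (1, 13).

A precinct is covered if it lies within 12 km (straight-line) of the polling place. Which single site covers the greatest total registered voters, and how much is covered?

Coverage radius r = 12 km; a point is covered iff (Δx)²+(Δy)² ≤ 12² = 144.
  Site A (14, 18): covers {Eastvale, Westmoor, Hillcrest, Lakeside, Riverbend, Oakwood} → 708
  Site B (5, 19): covers {Eastvale, Westmoor, Midtown, Hillcrest, Lakeside, Riverbend, Oakwood} → 711
  Site C (1, 13): covers {Northgate, Eastvale, Westmoor, Midtown, Hillcrest, Lakeside, Riverbend, Oakwood} → 801
Maximum coverage at Site C: 801 registered voters.

Site C, covering 801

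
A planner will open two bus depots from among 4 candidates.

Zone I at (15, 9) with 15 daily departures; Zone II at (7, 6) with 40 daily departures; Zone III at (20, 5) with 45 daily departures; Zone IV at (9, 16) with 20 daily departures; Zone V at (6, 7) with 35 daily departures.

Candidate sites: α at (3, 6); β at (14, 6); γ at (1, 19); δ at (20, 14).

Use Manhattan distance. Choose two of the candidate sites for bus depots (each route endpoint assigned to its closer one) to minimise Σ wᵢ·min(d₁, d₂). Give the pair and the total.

Evaluate every pair (each demand assigned to the nearer of the two):
  {α, β}: total = 975
  {α, δ}: total = 1115
  {β, γ}: total = 1190
  {β, δ}: total = 1230
  {α, γ}: total = 1555
  {γ, δ}: total = 2130
Best pair: {α, β} with total 975.

{α, β}, total 975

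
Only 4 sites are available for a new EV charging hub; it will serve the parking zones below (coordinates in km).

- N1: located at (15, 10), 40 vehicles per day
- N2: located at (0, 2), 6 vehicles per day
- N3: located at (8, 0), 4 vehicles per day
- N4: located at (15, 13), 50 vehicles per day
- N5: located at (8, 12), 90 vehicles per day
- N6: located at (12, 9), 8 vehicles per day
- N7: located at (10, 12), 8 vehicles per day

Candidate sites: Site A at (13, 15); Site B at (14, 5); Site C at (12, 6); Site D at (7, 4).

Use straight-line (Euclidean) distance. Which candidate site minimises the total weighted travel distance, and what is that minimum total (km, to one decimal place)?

Total weighted distance at each candidate:
  Site A (13, 15): total = 1137.8
  Site B (14, 5): total = 1654.3
  Site C (12, 6): total = 1409.1
  Site D (7, 4): total = 1912.8
Minimum is at Site A with total 1137.8 km.

Site A, total 1137.8 km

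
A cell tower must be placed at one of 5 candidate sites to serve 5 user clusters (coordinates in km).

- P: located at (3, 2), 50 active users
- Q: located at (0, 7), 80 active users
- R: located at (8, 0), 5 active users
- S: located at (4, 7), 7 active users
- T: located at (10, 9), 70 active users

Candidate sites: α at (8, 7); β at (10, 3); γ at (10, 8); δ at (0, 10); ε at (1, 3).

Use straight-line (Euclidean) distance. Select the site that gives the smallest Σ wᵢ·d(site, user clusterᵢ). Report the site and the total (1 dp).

α, total 1254.5 km

Total weighted distance at each candidate:
  α (8, 7): total = 1254.5
  β (10, 3): total = 1703.7
  γ (10, 8): total = 1418.8
  δ (0, 10): total = 1469.7
  ε (1, 3): total = 1271.9
Minimum is at α with total 1254.5 km.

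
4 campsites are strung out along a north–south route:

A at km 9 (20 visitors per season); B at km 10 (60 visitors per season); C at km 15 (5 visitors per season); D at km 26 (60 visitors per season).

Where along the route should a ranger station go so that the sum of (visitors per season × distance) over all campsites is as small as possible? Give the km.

For a sum of weighted absolute distances on a line, the optimum is the weighted median (not the mean). Total weight W = 145; half-weight = 72.5.
Sort by position and accumulate weight:
  km 9 (A, w=20) → cum 20
  km 10 (B, w=60) → cum 80  ≥ 72.5 → median here
  km 15 (C, w=5) → cum 85
  km 26 (D, w=60) → cum 145
Optimal location: km 10.

x = 10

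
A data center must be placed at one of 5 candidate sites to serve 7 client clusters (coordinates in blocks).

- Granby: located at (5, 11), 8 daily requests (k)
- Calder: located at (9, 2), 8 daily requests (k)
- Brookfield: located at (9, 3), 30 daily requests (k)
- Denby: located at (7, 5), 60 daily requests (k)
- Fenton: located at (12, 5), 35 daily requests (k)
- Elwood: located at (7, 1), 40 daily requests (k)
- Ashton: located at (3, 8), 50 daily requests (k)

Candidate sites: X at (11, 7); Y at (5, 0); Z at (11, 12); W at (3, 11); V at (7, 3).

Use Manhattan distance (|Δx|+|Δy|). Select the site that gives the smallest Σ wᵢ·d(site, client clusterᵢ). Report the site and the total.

V, total 1059 blocks

Total weighted distance at each candidate:
  X (11, 7): total = 1631
  Y (5, 0): total = 1806
  Z (11, 12): total = 2622
  W (3, 11): total = 2391
  V (7, 3): total = 1059
Minimum is at V with total 1059 blocks.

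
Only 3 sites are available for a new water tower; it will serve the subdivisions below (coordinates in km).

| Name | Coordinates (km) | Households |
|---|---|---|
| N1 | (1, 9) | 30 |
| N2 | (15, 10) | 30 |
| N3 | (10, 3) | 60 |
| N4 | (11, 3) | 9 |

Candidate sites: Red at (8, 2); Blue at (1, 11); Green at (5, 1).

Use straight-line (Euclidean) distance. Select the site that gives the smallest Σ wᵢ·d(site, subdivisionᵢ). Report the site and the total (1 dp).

Red, total 778.5 km

Total weighted distance at each candidate:
  Red (8, 2): total = 778.5
  Blue (1, 11): total = 1318.8
  Green (5, 1): total = 1052.0
Minimum is at Red with total 778.5 km.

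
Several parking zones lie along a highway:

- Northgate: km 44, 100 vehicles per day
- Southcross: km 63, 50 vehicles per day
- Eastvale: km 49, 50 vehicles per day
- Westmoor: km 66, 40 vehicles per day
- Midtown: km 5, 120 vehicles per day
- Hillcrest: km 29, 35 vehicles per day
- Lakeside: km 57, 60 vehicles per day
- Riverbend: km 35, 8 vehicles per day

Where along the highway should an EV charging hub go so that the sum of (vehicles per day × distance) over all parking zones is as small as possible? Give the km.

For a sum of weighted absolute distances on a line, the optimum is the weighted median (not the mean). Total weight W = 463; half-weight = 231.5.
Sort by position and accumulate weight:
  km 5 (Midtown, w=120) → cum 120
  km 29 (Hillcrest, w=35) → cum 155
  km 35 (Riverbend, w=8) → cum 163
  km 44 (Northgate, w=100) → cum 263  ≥ 231.5 → median here
  km 49 (Eastvale, w=50) → cum 313
  km 57 (Lakeside, w=60) → cum 373
  km 63 (Southcross, w=50) → cum 423
  km 66 (Westmoor, w=40) → cum 463
Optimal location: km 44.

x = 44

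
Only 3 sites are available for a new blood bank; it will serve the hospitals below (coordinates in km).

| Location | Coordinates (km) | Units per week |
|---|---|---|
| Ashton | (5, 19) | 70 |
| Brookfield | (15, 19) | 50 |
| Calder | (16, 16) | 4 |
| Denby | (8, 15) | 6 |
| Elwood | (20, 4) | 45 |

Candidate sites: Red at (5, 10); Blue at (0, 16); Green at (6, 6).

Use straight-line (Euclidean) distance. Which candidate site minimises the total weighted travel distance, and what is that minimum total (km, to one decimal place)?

Red, total 2114.8 km

Total weighted distance at each candidate:
  Red (5, 10): total = 2114.8
  Blue (0, 16): total = 2335.0
  Green (6, 6): total = 2451.5
Minimum is at Red with total 2114.8 km.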